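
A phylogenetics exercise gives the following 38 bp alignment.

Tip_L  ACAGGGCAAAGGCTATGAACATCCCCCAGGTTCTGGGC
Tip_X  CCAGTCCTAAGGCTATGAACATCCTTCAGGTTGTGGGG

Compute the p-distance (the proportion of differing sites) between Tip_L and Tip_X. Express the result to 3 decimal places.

0.211

The sequences differ at positions 1 (A/C), 5 (G/T), 6 (G/C), 8 (A/T), 25 (C/T), 26 (C/T), 33 (C/G), 38 (C/G).
There are 8 differences over 38 sites, so p = 8/38 = 0.211.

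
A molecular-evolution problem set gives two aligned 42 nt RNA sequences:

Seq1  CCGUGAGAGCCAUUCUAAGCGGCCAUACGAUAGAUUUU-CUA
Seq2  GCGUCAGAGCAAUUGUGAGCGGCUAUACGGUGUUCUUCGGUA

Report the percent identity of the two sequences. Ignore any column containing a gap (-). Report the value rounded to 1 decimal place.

68.3%

Excluding the 1 gap column leaves 41 comparable sites.
The sequences differ at positions 1 (C/G), 5 (G/C), 11 (C/A), 15 (C/G), 17 (A/G), 24 (C/U), 30 (A/G), 32 (A/G), 33 (G/U), 34 (A/U), 35 (U/C), 38 (U/C), 40 (C/G).
28 of the 41 comparable sites match, so the percent identity is 28/41 × 100 = 68.3%.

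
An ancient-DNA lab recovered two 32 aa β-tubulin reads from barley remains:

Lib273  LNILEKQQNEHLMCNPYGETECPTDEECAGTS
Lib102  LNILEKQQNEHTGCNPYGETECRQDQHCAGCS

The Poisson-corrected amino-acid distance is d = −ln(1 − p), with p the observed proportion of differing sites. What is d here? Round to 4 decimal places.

0.2469

The sequences differ at positions 12 (L/T), 13 (M/G), 23 (P/R), 24 (T/Q), 26 (E/Q), 27 (E/H), 31 (T/C).
p = 7/32 = 0.218750.
d = −ln(1 − 0.218750) = −ln(0.781250) = 0.2469.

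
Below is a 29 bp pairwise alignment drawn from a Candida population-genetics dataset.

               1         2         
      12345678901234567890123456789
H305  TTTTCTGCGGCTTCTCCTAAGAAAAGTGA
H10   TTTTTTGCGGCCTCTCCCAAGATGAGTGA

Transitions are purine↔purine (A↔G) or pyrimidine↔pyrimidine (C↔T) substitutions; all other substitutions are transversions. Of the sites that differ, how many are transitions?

4

Differing sites — 5:C/T (Ti); 12:T/C (Ti); 18:T/C (Ti); 23:A/T (Tv); 24:A/G (Ti).
Of the 5 differences, 4 transitions and 1 transversion, so the answer is 4.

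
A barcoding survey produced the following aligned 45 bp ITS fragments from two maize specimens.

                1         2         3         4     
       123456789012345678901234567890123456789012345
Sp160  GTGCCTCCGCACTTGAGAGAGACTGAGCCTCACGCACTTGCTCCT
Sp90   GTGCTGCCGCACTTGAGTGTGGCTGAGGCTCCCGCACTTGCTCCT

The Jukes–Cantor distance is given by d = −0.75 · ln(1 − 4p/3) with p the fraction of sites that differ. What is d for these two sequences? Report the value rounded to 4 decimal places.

0.1743

Mismatches occur at site 5 (C↔T), site 6 (T↔G), site 18 (A↔T), site 20 (A↔T), site 22 (A↔G), site 28 (C↔G), site 32 (A↔C).
p = 7/45 = 0.155556.
d = −0.75 · ln(1 − (4/3)·0.155556) = −0.75 · ln(0.792592) = −0.75 · (-0.232447) = 0.1743.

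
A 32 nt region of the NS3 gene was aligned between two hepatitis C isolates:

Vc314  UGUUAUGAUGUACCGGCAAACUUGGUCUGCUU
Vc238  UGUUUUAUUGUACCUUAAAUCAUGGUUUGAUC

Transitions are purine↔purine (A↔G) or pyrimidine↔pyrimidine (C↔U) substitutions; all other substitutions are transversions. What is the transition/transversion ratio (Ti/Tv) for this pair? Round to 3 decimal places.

0.375

Mismatches occur at site 5 (A↔U, transversion), site 7 (G↔A, transition), site 8 (A↔U, transversion), site 15 (G↔U, transversion), site 16 (G↔U, transversion), site 17 (C↔A, transversion), site 20 (A↔U, transversion), site 22 (U↔A, transversion), site 27 (C↔U, transition), site 30 (C↔A, transversion), site 32 (U↔C, transition).
Of the 11 differences, 3 transitions and 8 transversions, so Ti/Tv = 3/8 = 0.375.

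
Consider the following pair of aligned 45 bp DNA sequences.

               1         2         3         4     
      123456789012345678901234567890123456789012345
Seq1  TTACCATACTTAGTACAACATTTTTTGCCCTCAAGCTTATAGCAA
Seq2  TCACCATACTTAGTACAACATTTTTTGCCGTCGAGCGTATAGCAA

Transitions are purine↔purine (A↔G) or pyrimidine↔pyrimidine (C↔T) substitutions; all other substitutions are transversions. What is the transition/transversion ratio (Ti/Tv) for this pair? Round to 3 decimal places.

The sequences differ at positions 2 (T/C, transition), 30 (C/G, transversion), 33 (A/G, transition), 37 (T/G, transversion).
Of the 4 differences, 2 transitions and 2 transversions, so Ti/Tv = 2/2 = 1.000.

1.000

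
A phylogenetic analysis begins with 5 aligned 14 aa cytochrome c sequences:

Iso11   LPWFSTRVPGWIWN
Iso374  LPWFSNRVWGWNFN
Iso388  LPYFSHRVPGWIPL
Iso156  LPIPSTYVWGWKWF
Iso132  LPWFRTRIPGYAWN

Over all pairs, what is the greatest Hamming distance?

Pairwise Hamming distances:
  Iso11 vs Iso374: 4
  Iso11 vs Iso388: 4
  Iso11 vs Iso156: 6
  Iso11 vs Iso132: 4
  Iso374 vs Iso388: 6
  Iso374 vs Iso156: 7
  Iso374 vs Iso132: 7
  Iso388 vs Iso156: 8
  Iso388 vs Iso132: 8
  Iso156 vs Iso132: 9
The largest is 9, between Iso156 and Iso132.

9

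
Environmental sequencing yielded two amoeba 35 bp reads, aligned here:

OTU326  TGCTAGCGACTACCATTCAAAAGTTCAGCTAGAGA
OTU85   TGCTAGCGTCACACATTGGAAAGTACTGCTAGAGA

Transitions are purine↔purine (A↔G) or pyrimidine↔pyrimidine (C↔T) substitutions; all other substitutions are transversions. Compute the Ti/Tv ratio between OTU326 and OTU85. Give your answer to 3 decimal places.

Differing sites — 9:A/T (Tv); 11:T/A (Tv); 12:A/C (Tv); 13:C/A (Tv); 18:C/G (Tv); 19:A/G (Ti); 25:T/A (Tv); 27:A/T (Tv).
Of the 8 differences, 1 transition and 7 transversions, so Ti/Tv = 1/7 = 0.143.

0.143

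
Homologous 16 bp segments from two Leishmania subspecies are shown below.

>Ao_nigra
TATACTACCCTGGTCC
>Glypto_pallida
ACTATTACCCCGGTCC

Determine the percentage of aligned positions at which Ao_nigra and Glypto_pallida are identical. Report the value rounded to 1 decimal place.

The sequences differ at positions 1 (T/A), 2 (A/C), 5 (C/T), 11 (T/C).
12 of the 16 sites match, so the percent identity is 12/16 × 100 = 75.0%.

75.0%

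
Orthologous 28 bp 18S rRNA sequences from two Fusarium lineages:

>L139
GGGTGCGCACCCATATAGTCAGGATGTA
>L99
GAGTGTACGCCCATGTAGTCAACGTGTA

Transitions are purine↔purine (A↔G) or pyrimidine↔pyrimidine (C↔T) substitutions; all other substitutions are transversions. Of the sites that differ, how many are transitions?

7

Mismatches occur at site 2 (G↔A, transition), site 6 (C↔T, transition), site 7 (G↔A, transition), site 9 (A↔G, transition), site 15 (A↔G, transition), site 22 (G↔A, transition), site 23 (G↔C, transversion), site 24 (A↔G, transition).
Of the 8 differences, 7 transitions and 1 transversion, so the answer is 7.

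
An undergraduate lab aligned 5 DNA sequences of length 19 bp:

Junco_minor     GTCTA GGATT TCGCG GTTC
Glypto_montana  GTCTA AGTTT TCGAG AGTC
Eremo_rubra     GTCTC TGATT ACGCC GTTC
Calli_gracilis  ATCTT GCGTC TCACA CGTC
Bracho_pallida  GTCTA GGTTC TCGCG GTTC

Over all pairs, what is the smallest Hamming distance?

2

Pairwise Hamming distances:
  Junco_minor vs Glypto_montana: 5
  Junco_minor vs Eremo_rubra: 4
  Junco_minor vs Calli_gracilis: 9
  Junco_minor vs Bracho_pallida: 2
  Glypto_montana vs Eremo_rubra: 8
  Glypto_montana vs Calli_gracilis: 10
  Glypto_montana vs Bracho_pallida: 5
  Eremo_rubra vs Calli_gracilis: 11
  Eremo_rubra vs Bracho_pallida: 6
  Calli_gracilis vs Bracho_pallida: 8
The smallest is 2, between Junco_minor and Bracho_pallida.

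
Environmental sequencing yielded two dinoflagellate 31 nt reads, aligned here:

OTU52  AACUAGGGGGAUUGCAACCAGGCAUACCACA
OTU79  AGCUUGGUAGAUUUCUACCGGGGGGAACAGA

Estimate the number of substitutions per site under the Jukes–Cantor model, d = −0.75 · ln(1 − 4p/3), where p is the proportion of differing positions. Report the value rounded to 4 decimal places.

0.5445

Mismatches occur at site 2 (A/G), site 5 (A/U), site 8 (G/U), site 9 (G/A), site 14 (G/U), site 16 (A/U), site 20 (A/G), site 23 (C/G), site 24 (A/G), site 25 (U/G), site 27 (C/A), site 30 (C/G).
p = 12/31 = 0.387097.
d = −0.75 · ln(1 − (4/3)·0.387097) = −0.75 · ln(0.483871) = −0.75 · (-0.725937) = 0.5445.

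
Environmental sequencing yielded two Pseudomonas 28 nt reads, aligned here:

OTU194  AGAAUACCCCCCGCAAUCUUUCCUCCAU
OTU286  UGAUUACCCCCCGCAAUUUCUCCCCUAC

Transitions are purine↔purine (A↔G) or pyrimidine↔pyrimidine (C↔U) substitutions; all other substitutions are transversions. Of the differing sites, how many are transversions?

The sequences differ at positions 1 (A/U, transversion), 4 (A/U, transversion), 18 (C/U, transition), 20 (U/C, transition), 24 (U/C, transition), 26 (C/U, transition), 28 (U/C, transition).
Of the 7 differences, 5 transitions and 2 transversions, so the answer is 2.

2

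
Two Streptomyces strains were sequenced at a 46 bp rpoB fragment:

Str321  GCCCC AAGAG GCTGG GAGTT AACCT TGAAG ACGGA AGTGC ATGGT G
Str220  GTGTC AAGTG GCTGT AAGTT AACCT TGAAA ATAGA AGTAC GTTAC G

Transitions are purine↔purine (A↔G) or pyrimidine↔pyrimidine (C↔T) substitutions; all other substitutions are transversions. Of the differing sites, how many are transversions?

4

Mismatches occur at site 2 (C→T, transition), site 3 (C→G, transversion), site 4 (C→T, transition), site 9 (A→T, transversion), site 15 (G→T, transversion), site 16 (G→A, transition), site 30 (G→A, transition), site 32 (C→T, transition), site 33 (G→A, transition), site 39 (G→A, transition), site 41 (A→G, transition), site 43 (G→T, transversion), site 44 (G→A, transition), site 45 (T→C, transition).
Of the 14 differences, 10 transitions and 4 transversions, so the answer is 4.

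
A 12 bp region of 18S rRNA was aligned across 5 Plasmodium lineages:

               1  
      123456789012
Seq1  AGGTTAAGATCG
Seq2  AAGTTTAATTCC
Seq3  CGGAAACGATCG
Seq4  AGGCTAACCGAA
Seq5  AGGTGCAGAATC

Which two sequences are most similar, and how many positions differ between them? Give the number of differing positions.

4

Pairwise Hamming distances:
  Seq1 vs Seq2: 5
  Seq1 vs Seq3: 4
  Seq1 vs Seq4: 6
  Seq1 vs Seq5: 5
  Seq2 vs Seq3: 9
  Seq2 vs Seq4: 8
  Seq2 vs Seq5: 7
  Seq3 vs Seq4: 9
  Seq3 vs Seq5: 8
  Seq4 vs Seq5: 8
The smallest is 4, between Seq1 and Seq3.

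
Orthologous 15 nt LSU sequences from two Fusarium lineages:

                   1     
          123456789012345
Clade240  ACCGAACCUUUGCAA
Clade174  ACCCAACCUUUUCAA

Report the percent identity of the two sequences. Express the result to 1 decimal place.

Differing sites — 4:G/C; 12:G/U.
13 of the 15 sites match, so the percent identity is 13/15 × 100 = 86.7%.

86.7%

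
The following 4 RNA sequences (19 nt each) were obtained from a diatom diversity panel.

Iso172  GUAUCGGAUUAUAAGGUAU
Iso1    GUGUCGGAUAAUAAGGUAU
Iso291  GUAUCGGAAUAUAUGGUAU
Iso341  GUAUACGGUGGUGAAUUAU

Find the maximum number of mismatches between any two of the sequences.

Pairwise Hamming distances:
  Iso172 vs Iso1: 2
  Iso172 vs Iso291: 2
  Iso172 vs Iso341: 8
  Iso1 vs Iso291: 4
  Iso1 vs Iso341: 9
  Iso291 vs Iso341: 10
The largest is 10, between Iso291 and Iso341.

10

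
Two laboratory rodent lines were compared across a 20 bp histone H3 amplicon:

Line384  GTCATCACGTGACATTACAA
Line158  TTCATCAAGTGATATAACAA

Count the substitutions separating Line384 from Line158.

4

Mismatches occur at site 1 (G→T), site 8 (C→A), site 13 (C→T), site 16 (T→A).
That gives 4 mismatches out of 20 aligned sites, so the Hamming distance is 4.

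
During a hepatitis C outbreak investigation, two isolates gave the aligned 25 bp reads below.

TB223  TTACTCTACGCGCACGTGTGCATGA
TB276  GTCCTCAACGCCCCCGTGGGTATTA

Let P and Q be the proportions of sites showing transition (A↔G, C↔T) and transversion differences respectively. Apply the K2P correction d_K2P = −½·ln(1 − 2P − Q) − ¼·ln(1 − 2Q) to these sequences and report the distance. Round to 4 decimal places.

The sequences differ at positions 1 (T/G, transversion), 3 (A/C, transversion), 7 (T/A, transversion), 12 (G/C, transversion), 14 (A/C, transversion), 19 (T/G, transversion), 21 (C/T, transition), 24 (G/T, transversion).
Of the 8 differences, 1 transition and 7 transversions over 25 sites: P = 1/25 = 0.040000, Q = 7/25 = 0.280000.
d = −0.5·ln(0.640000) − 0.25·ln(0.440000) = −0.5·(-0.446287) − 0.25·(-0.820981) = 0.4284.

0.4284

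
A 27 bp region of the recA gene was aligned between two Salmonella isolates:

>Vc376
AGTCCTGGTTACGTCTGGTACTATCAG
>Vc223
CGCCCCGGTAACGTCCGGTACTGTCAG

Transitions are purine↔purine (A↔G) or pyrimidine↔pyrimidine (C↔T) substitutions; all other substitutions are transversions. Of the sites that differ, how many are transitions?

Mismatches occur at site 1 (A→C, transversion), site 3 (T→C, transition), site 6 (T→C, transition), site 10 (T→A, transversion), site 16 (T→C, transition), site 23 (A→G, transition).
Of the 6 differences, 4 transitions and 2 transversions, so the answer is 4.

4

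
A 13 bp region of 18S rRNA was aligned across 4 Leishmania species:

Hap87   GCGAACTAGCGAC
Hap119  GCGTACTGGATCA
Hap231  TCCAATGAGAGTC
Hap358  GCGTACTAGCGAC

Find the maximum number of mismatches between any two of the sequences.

9

Pairwise Hamming distances:
  Hap87 vs Hap119: 6
  Hap87 vs Hap231: 6
  Hap87 vs Hap358: 1
  Hap119 vs Hap231: 9
  Hap119 vs Hap358: 5
  Hap231 vs Hap358: 7
The largest is 9, between Hap119 and Hap231.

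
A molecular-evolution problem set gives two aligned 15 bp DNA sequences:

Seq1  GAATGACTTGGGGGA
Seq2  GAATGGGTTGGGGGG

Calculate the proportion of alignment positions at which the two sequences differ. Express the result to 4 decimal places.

0.2000

Mismatches occur at site 6 (A↔G), site 7 (C↔G), site 15 (A↔G).
There are 3 differences over 15 sites, so p = 3/15 = 0.2000.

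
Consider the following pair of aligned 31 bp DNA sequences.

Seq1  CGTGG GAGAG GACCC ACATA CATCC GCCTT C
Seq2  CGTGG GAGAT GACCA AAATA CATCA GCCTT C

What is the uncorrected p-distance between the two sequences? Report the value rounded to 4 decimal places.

Mismatches occur at site 10 (G/T), site 15 (C/A), site 17 (C/A), site 25 (C/A).
There are 4 differences over 31 sites, so p = 4/31 = 0.1290.

0.1290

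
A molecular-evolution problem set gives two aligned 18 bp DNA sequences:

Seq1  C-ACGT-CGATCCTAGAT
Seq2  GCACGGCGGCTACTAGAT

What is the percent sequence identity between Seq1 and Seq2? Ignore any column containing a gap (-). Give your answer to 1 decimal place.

Excluding the 2 gap columns leaves 16 comparable sites.
Mismatches occur at site 1 (C/G), site 6 (T/G), site 8 (C/G), site 10 (A/C), site 12 (C/A).
11 of the 16 comparable sites match, so the percent identity is 11/16 × 100 = 68.8%.

68.8%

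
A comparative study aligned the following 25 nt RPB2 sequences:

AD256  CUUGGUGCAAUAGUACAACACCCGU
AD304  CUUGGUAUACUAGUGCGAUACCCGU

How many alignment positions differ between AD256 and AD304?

Mismatches occur at site 7 (G/A), site 8 (C/U), site 10 (A/C), site 15 (A/G), site 17 (A/G), site 19 (C/U).
That gives 6 mismatches out of 25 aligned sites, so the Hamming distance is 6.

6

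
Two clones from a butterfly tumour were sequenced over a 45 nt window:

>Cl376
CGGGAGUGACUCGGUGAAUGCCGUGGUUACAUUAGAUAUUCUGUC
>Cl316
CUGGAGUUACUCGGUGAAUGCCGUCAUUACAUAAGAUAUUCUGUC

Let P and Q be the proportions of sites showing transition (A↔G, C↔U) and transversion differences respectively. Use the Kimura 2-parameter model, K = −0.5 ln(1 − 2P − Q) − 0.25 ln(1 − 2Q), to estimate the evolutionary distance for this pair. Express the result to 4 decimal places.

0.1205

Mismatches occur at site 2 (G↔U, transversion), site 8 (G↔U, transversion), site 25 (G↔C, transversion), site 26 (G↔A, transition), site 33 (U↔A, transversion).
Of the 5 differences, 1 transition and 4 transversions over 45 sites: P = 1/45 = 0.022222, Q = 4/45 = 0.088889.
d = −0.5·ln(0.866667) − 0.25·ln(0.822222) = −0.5·(-0.143100) − 0.25·(-0.195745) = 0.1205.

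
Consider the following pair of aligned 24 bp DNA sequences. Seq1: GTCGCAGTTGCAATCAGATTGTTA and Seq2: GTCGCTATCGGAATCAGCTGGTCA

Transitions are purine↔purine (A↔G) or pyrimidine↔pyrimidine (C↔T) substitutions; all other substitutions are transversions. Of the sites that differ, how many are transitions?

Differing sites — 6:A/T (Tv); 7:G/A (Ti); 9:T/C (Ti); 11:C/G (Tv); 18:A/C (Tv); 20:T/G (Tv); 23:T/C (Ti).
Of the 7 differences, 3 transitions and 4 transversions, so the answer is 3.

3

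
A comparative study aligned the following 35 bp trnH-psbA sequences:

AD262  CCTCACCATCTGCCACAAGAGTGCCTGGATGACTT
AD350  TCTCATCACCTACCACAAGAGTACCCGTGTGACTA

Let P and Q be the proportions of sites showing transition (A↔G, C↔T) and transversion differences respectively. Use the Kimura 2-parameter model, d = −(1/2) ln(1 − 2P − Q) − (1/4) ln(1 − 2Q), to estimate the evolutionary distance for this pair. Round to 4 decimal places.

0.3358

The sequences differ at positions 1 (C/T, transition), 6 (C/T, transition), 9 (T/C, transition), 12 (G/A, transition), 23 (G/A, transition), 26 (T/C, transition), 28 (G/T, transversion), 29 (A/G, transition), 35 (T/A, transversion).
Of the 9 differences, 7 transitions and 2 transversions over 35 sites: P = 7/35 = 0.200000, Q = 2/35 = 0.057143.
d = −0.5·ln(0.542857) − 0.25·ln(0.885714) = −0.5·(-0.610909) − 0.25·(-0.121361) = 0.3358.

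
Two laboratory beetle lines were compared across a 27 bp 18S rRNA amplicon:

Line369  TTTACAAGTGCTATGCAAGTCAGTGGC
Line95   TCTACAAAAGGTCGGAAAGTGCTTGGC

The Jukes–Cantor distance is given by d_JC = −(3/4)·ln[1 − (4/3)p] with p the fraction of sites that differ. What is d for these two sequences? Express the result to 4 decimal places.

0.5107

Mismatches occur at site 2 (T→C), site 8 (G→A), site 9 (T→A), site 11 (C→G), site 13 (A→C), site 14 (T→G), site 16 (C→A), site 21 (C→G), site 22 (A→C), site 23 (G→T).
p = 10/27 = 0.370370.
d = −0.75 · ln(1 − (4/3)·0.370370) = −0.75 · ln(0.506173) = −0.75 · (-0.680877) = 0.5107.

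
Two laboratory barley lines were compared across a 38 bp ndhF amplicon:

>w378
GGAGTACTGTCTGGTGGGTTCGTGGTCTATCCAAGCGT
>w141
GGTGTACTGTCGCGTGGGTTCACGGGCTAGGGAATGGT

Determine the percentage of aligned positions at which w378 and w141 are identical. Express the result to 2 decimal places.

71.05%

Differing sites — 3:A/T; 12:T/G; 13:G/C; 22:G/A; 23:T/C; 26:T/G; 30:T/G; 31:C/G; 32:C/G; 35:G/T; 36:C/G.
27 of the 38 sites match, so the percent identity is 27/38 × 100 = 71.05%.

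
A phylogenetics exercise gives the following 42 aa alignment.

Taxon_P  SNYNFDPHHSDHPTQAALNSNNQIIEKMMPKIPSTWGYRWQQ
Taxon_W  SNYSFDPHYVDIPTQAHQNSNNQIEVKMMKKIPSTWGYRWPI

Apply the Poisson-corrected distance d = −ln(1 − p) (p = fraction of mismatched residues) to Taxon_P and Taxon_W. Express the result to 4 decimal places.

0.3037

The sequences differ at positions 4 (N/S), 9 (H/Y), 10 (S/V), 12 (H/I), 17 (A/H), 18 (L/Q), 25 (I/E), 26 (E/V), 30 (P/K), 41 (Q/P), 42 (Q/I).
p = 11/42 = 0.261905.
d = −ln(1 − 0.261905) = −ln(0.738095) = 0.3037.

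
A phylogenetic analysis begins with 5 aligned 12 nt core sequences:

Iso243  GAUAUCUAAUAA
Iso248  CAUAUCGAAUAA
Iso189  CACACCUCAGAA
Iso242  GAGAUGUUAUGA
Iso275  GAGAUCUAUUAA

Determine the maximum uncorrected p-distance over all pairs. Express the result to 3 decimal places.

Pairwise Hamming distances:
  Iso243 vs Iso248: 2
  Iso243 vs Iso189: 5
  Iso243 vs Iso242: 4
  Iso243 vs Iso275: 2
  Iso248 vs Iso189: 5
  Iso248 vs Iso242: 6
  Iso248 vs Iso275: 4
  Iso189 vs Iso242: 7
  Iso189 vs Iso275: 6
  Iso242 vs Iso275: 4
The largest is 7 mismatches, between Iso189 and Iso242; p = 7/12 = 0.583.

0.583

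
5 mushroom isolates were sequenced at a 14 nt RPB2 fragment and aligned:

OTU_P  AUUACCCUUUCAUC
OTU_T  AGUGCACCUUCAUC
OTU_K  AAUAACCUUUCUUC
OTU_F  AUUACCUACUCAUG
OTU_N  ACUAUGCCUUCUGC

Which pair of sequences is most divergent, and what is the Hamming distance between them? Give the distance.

Pairwise Hamming distances:
  OTU_P vs OTU_T: 4
  OTU_P vs OTU_K: 3
  OTU_P vs OTU_F: 4
  OTU_P vs OTU_N: 6
  OTU_T vs OTU_K: 6
  OTU_T vs OTU_F: 7
  OTU_T vs OTU_N: 6
  OTU_K vs OTU_F: 7
  OTU_K vs OTU_N: 5
  OTU_F vs OTU_N: 9
The largest is 9, between OTU_F and OTU_N.

9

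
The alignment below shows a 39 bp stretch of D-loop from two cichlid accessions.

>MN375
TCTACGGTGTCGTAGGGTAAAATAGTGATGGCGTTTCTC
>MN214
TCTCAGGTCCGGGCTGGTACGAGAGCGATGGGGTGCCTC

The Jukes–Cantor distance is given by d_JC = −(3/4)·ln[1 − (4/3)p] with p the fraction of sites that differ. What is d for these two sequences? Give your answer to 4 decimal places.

Differing sites — 4:A/C; 5:C/A; 9:G/C; 10:T/C; 11:C/G; 13:T/G; 14:A/C; 15:G/T; 20:A/C; 21:A/G; 23:T/G; 26:T/C; 32:C/G; 35:T/G; 36:T/C.
p = 15/39 = 0.384615.
d = −0.75 · ln(1 − (4/3)·0.384615) = −0.75 · ln(0.487180) = −0.75 · (-0.719122) = 0.5393.

0.5393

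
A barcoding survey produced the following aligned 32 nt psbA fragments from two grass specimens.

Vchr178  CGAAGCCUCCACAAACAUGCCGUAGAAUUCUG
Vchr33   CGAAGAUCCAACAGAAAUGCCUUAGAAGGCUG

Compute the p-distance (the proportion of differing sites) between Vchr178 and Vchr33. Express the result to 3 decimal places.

The sequences differ at positions 6 (C/A), 7 (C/U), 8 (U/C), 10 (C/A), 14 (A/G), 16 (C/A), 22 (G/U), 28 (U/G), 29 (U/G).
There are 9 differences over 32 sites, so p = 9/32 = 0.281.

0.281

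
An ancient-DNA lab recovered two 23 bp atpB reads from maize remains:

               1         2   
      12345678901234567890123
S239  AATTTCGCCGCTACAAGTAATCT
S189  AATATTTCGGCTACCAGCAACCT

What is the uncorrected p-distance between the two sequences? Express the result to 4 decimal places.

The sequences differ at positions 4 (T/A), 6 (C/T), 7 (G/T), 9 (C/G), 15 (A/C), 18 (T/C), 21 (T/C).
There are 7 differences over 23 sites, so p = 7/23 = 0.3043.

0.3043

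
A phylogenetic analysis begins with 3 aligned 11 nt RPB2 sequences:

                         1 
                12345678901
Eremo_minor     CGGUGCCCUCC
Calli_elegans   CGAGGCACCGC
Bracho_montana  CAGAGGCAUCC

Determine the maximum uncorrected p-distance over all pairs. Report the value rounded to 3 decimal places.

Pairwise Hamming distances:
  Eremo_minor vs Calli_elegans: 5
  Eremo_minor vs Bracho_montana: 4
  Calli_elegans vs Bracho_montana: 8
The largest is 8 mismatches, between Calli_elegans and Bracho_montana; p = 8/11 = 0.727.

0.727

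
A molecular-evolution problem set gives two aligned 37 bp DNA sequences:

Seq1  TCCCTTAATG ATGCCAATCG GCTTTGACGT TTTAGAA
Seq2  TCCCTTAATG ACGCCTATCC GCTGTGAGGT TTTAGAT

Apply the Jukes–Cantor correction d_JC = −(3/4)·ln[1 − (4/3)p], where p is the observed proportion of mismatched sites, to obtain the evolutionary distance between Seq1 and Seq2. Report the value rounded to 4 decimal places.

0.1827

The sequences differ at positions 12 (T/C), 16 (A/T), 20 (G/C), 24 (T/G), 28 (C/G), 37 (A/T).
p = 6/37 = 0.162162.
d = −0.75 · ln(1 − (4/3)·0.162162) = −0.75 · ln(0.783784) = −0.75 · (-0.243622) = 0.1827.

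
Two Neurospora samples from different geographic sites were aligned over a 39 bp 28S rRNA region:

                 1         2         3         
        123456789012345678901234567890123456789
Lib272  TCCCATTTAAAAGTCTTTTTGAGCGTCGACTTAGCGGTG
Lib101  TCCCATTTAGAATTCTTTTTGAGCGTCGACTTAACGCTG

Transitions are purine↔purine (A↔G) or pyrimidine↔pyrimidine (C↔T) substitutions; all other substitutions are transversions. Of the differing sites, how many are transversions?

Differing sites — 10:A/G (Ti); 13:G/T (Tv); 34:G/A (Ti); 37:G/C (Tv).
Of the 4 differences, 2 transitions and 2 transversions, so the answer is 2.

2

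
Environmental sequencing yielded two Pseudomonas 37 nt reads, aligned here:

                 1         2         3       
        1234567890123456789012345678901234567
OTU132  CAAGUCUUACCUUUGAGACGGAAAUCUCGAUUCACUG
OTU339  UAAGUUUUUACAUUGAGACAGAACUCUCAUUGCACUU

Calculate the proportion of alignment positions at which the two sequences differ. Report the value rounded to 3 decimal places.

The sequences differ at positions 1 (C/U), 6 (C/U), 9 (A/U), 10 (C/A), 12 (U/A), 20 (G/A), 24 (A/C), 29 (G/A), 30 (A/U), 32 (U/G), 37 (G/U).
There are 11 differences over 37 sites, so p = 11/37 = 0.297.

0.297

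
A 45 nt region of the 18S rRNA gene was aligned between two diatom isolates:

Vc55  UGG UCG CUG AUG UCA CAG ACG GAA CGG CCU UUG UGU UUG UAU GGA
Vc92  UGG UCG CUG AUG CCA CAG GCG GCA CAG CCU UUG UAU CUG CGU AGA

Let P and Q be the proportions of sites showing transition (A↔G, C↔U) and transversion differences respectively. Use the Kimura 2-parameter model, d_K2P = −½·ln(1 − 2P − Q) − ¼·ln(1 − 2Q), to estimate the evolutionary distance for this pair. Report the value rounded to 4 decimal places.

0.2486

The sequences differ at positions 13 (U/C, transition), 19 (A/G, transition), 23 (A/C, transversion), 26 (G/A, transition), 35 (G/A, transition), 37 (U/C, transition), 40 (U/C, transition), 41 (A/G, transition), 43 (G/A, transition).
Of the 9 differences, 8 transitions and 1 transversion over 45 sites: P = 8/45 = 0.177778, Q = 1/45 = 0.022222.
d = −0.5·ln(0.622222) − 0.25·ln(0.955556) = −0.5·(-0.474458) − 0.25·(-0.045462) = 0.2486.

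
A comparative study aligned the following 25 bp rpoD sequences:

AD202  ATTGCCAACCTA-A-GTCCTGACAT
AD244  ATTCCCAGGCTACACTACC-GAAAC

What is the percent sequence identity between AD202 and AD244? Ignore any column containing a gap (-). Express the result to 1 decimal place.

68.2%

Excluding the 3 gap columns leaves 22 comparable sites.
Mismatches occur at site 4 (G↔C), site 8 (A↔G), site 9 (C↔G), site 16 (G↔T), site 17 (T↔A), site 23 (C↔A), site 25 (T↔C).
15 of the 22 comparable sites match, so the percent identity is 15/22 × 100 = 68.2%.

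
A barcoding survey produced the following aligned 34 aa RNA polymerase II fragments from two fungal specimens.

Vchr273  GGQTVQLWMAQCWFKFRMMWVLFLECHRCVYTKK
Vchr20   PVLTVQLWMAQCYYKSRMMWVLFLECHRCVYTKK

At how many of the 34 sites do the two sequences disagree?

6

Differing sites — 1:G/P; 2:G/V; 3:Q/L; 13:W/Y; 14:F/Y; 16:F/S.
That gives 6 mismatches out of 34 aligned sites, so the Hamming distance is 6.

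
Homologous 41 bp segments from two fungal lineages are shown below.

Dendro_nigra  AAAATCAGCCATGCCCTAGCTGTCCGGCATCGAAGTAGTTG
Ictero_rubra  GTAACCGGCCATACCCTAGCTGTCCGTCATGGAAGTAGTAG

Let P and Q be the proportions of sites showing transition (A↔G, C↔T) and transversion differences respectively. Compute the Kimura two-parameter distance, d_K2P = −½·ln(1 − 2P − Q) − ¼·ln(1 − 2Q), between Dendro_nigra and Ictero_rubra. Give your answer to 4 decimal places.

0.2274

The sequences differ at positions 1 (A/G, transition), 2 (A/T, transversion), 5 (T/C, transition), 7 (A/G, transition), 13 (G/A, transition), 27 (G/T, transversion), 31 (C/G, transversion), 40 (T/A, transversion).
Of the 8 differences, 4 transitions and 4 transversions over 41 sites: P = 4/41 = 0.097561, Q = 4/41 = 0.097561.
d = −0.5·ln(0.707317) − 0.25·ln(0.804878) = −0.5·(-0.346276) − 0.25·(-0.217065) = 0.2274.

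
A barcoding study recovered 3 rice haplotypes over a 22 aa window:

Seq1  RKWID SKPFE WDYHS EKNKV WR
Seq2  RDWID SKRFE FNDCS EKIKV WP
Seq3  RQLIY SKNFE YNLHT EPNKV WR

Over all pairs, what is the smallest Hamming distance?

8

Pairwise Hamming distances:
  Seq1 vs Seq2: 8
  Seq1 vs Seq3: 9
  Seq2 vs Seq3: 11
The smallest is 8, between Seq1 and Seq2.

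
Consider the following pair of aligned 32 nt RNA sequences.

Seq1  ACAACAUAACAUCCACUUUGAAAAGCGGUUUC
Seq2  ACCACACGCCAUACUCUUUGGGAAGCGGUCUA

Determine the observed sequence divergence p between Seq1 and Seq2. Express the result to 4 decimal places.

Mismatches occur at site 3 (A→C), site 7 (U→C), site 8 (A→G), site 9 (A→C), site 13 (C→A), site 15 (A→U), site 21 (A→G), site 22 (A→G), site 30 (U→C), site 32 (C→A).
There are 10 differences over 32 sites, so p = 10/32 = 0.3125.

0.3125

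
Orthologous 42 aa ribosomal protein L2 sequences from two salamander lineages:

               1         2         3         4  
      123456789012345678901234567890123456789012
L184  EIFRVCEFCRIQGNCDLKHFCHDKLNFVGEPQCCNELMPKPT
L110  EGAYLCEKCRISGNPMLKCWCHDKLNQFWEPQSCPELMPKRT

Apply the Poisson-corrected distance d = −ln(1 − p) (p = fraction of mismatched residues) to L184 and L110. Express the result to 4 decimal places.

0.4796

Mismatches occur at site 2 (I↔G), site 3 (F↔A), site 4 (R↔Y), site 5 (V↔L), site 8 (F↔K), site 12 (Q↔S), site 15 (C↔P), site 16 (D↔M), site 19 (H↔C), site 20 (F↔W), site 27 (F↔Q), site 28 (V↔F), site 29 (G↔W), site 33 (C↔S), site 35 (N↔P), site 41 (P↔R).
p = 16/42 = 0.380952.
d = −ln(1 − 0.380952) = −ln(0.619048) = 0.4796.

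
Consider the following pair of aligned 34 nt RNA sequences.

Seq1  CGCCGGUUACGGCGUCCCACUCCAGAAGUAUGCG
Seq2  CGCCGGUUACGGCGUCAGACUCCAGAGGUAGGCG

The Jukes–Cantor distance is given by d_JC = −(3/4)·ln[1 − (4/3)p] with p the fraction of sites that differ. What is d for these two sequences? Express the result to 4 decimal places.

Differing sites — 17:C/A; 18:C/G; 27:A/G; 31:U/G.
p = 4/34 = 0.117647.
d = −0.75 · ln(1 − (4/3)·0.117647) = −0.75 · ln(0.843137) = −0.75 · (-0.170626) = 0.1280.

0.1280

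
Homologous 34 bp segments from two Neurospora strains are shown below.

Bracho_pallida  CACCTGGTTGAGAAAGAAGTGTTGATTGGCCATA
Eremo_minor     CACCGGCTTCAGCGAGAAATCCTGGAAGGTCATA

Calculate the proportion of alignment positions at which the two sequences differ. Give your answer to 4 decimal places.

The sequences differ at positions 5 (T/G), 7 (G/C), 10 (G/C), 13 (A/C), 14 (A/G), 19 (G/A), 21 (G/C), 22 (T/C), 25 (A/G), 26 (T/A), 27 (T/A), 30 (C/T).
There are 12 differences over 34 sites, so p = 12/34 = 0.3529.

0.3529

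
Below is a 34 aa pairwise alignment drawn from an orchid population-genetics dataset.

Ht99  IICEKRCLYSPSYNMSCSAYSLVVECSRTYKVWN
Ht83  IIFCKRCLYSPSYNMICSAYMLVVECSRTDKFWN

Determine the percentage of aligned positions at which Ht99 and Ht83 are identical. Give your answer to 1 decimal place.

82.4%

Differing sites — 3:C/F; 4:E/C; 16:S/I; 21:S/M; 30:Y/D; 32:V/F.
28 of the 34 sites match, so the percent identity is 28/34 × 100 = 82.4%.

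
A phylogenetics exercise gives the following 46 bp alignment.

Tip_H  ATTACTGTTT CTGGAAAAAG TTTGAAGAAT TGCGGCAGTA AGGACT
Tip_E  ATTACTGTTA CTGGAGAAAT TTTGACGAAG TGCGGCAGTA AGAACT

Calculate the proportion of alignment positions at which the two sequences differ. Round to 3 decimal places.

0.130

The sequences differ at positions 10 (T/A), 16 (A/G), 20 (G/T), 26 (A/C), 30 (T/G), 43 (G/A).
There are 6 differences over 46 sites, so p = 6/46 = 0.130.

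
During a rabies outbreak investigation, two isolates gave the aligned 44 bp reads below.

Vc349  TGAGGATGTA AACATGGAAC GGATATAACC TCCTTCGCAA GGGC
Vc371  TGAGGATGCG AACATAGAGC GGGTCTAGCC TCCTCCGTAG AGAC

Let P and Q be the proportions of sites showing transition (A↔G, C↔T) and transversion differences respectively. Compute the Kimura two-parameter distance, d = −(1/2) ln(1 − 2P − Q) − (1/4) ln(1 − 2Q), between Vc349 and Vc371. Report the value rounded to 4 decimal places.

The sequences differ at positions 9 (T/C, transition), 10 (A/G, transition), 16 (G/A, transition), 19 (A/G, transition), 23 (A/G, transition), 25 (A/C, transversion), 28 (A/G, transition), 35 (T/C, transition), 38 (C/T, transition), 40 (A/G, transition), 41 (G/A, transition), 43 (G/A, transition).
Of the 12 differences, 11 transitions and 1 transversion over 44 sites: P = 11/44 = 0.250000, Q = 1/44 = 0.022727.
d = −0.5·ln(0.477273) − 0.25·ln(0.954546) = −0.5·(-0.739667) − 0.25·(-0.046519) = 0.3815.

0.3815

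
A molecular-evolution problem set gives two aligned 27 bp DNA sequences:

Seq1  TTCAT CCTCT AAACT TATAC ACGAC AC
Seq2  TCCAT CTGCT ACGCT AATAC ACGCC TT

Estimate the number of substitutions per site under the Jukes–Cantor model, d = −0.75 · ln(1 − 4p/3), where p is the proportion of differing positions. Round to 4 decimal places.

Mismatches occur at site 2 (T↔C), site 7 (C↔T), site 8 (T↔G), site 12 (A↔C), site 13 (A↔G), site 16 (T↔A), site 24 (A↔C), site 26 (A↔T), site 27 (C↔T).
p = 9/27 = 0.333333.
d = −0.75 · ln(1 − (4/3)·0.333333) = −0.75 · ln(0.555556) = −0.75 · (-0.587786) = 0.4408.

0.4408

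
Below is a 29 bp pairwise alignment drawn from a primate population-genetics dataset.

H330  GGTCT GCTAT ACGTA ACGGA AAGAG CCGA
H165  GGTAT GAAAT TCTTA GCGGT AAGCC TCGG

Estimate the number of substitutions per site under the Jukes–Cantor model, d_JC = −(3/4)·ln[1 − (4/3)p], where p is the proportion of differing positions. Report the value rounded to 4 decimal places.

The sequences differ at positions 4 (C/A), 7 (C/A), 8 (T/A), 11 (A/T), 13 (G/T), 16 (A/G), 20 (A/T), 24 (A/C), 25 (G/C), 26 (C/T), 29 (A/G).
p = 11/29 = 0.379310.
d = −0.75 · ln(1 − (4/3)·0.379310) = −0.75 · ln(0.494253) = −0.75 · (-0.704708) = 0.5285.

0.5285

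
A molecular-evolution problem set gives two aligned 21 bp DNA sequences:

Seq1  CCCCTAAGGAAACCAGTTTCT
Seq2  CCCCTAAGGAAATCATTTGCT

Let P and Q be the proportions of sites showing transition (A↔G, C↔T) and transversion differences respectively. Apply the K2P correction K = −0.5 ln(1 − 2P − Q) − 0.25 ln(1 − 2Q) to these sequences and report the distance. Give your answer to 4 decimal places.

0.1585

The sequences differ at positions 13 (C/T, transition), 16 (G/T, transversion), 19 (T/G, transversion).
Of the 3 differences, 1 transition and 2 transversions over 21 sites: P = 1/21 = 0.047619, Q = 2/21 = 0.095238.
d = −0.5·ln(0.809524) − 0.25·ln(0.809524) = −0.5·(-0.211309) − 0.25·(-0.211309) = 0.1585.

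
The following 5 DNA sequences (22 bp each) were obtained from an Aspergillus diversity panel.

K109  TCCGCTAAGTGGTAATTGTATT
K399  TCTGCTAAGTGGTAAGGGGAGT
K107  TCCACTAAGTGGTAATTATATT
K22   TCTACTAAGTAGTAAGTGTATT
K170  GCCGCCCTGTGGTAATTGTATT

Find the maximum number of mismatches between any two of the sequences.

9

Pairwise Hamming distances:
  K109 vs K399: 5
  K109 vs K107: 2
  K109 vs K22: 4
  K109 vs K170: 4
  K399 vs K107: 7
  K399 vs K22: 5
  K399 vs K170: 9
  K107 vs K22: 4
  K107 vs K170: 6
  K22 vs K170: 8
The largest is 9, between K399 and K170.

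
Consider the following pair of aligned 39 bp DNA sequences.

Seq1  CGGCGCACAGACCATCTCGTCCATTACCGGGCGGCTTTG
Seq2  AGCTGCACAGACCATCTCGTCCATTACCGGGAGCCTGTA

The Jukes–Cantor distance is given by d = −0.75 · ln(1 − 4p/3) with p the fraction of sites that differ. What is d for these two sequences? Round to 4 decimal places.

Mismatches occur at site 1 (C→A), site 3 (G→C), site 4 (C→T), site 32 (C→A), site 34 (G→C), site 37 (T→G), site 39 (G→A).
p = 7/39 = 0.179487.
d = −0.75 · ln(1 − (4/3)·0.179487) = −0.75 · ln(0.760684) = −0.75 · (-0.273537) = 0.2052.

0.2052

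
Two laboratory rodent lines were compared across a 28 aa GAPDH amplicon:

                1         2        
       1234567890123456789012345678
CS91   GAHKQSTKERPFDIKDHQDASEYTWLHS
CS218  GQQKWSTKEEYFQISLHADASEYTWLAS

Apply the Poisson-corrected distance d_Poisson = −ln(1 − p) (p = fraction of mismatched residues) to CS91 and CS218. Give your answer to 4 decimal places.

0.4418

Mismatches occur at site 2 (A→Q), site 3 (H→Q), site 5 (Q→W), site 10 (R→E), site 11 (P→Y), site 13 (D→Q), site 15 (K→S), site 16 (D→L), site 18 (Q→A), site 27 (H→A).
p = 10/28 = 0.357143.
d = −ln(1 − 0.357143) = −ln(0.642857) = 0.4418.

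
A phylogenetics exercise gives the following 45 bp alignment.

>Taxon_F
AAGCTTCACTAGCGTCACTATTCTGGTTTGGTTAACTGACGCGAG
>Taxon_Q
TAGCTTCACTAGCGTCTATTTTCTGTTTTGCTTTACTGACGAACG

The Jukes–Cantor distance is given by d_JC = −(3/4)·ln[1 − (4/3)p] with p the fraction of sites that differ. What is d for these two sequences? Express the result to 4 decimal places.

0.2635

Differing sites — 1:A/T; 17:A/T; 18:C/A; 20:A/T; 26:G/T; 31:G/C; 34:A/T; 42:C/A; 43:G/A; 44:A/C.
p = 10/45 = 0.222222.
d = −0.75 · ln(1 − (4/3)·0.222222) = −0.75 · ln(0.703704) = −0.75 · (-0.351397) = 0.2635.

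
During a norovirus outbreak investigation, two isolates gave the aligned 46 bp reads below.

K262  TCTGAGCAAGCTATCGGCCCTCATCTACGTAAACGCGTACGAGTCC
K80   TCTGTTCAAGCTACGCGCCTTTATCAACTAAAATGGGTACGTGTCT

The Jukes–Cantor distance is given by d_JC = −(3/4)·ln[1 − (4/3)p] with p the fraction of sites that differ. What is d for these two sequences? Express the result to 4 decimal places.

The sequences differ at positions 5 (A/T), 6 (G/T), 14 (T/C), 15 (C/G), 16 (G/C), 20 (C/T), 22 (C/T), 26 (T/A), 29 (G/T), 30 (T/A), 34 (C/T), 36 (C/G), 42 (A/T), 46 (C/T).
p = 14/46 = 0.304348.
d = −0.75 · ln(1 − (4/3)·0.304348) = −0.75 · ln(0.594203) = −0.75 · (-0.520534) = 0.3904.

0.3904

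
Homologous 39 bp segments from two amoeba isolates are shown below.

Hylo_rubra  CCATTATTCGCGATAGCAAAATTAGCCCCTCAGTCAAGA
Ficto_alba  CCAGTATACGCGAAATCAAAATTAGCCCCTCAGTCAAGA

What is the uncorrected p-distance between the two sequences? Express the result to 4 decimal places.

The sequences differ at positions 4 (T/G), 8 (T/A), 14 (T/A), 16 (G/T).
There are 4 differences over 39 sites, so p = 4/39 = 0.1026.

0.1026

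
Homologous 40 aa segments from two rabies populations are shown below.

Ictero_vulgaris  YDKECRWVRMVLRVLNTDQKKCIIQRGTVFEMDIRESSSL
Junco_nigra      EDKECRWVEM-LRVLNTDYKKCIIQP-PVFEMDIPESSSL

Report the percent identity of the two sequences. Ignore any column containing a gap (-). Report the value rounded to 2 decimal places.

Excluding the 2 gap columns leaves 38 comparable sites.
Mismatches occur at site 1 (Y→E), site 9 (R→E), site 19 (Q→Y), site 26 (R→P), site 28 (T→P), site 35 (R→P).
32 of the 38 comparable sites match, so the percent identity is 32/38 × 100 = 84.21%.

84.21%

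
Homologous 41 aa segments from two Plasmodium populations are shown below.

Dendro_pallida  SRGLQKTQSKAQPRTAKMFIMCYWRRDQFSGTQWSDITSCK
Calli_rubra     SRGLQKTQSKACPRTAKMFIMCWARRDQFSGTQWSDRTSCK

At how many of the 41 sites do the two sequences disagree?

Differing sites — 12:Q/C; 23:Y/W; 24:W/A; 37:I/R.
That gives 4 mismatches out of 41 aligned sites, so the Hamming distance is 4.

4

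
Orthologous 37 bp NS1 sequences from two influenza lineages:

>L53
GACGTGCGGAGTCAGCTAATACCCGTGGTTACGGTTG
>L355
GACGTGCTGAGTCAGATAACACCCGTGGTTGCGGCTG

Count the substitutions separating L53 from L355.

The sequences differ at positions 8 (G/T), 16 (C/A), 20 (T/C), 31 (A/G), 35 (T/C).
That gives 5 mismatches out of 37 aligned sites, so the Hamming distance is 5.

5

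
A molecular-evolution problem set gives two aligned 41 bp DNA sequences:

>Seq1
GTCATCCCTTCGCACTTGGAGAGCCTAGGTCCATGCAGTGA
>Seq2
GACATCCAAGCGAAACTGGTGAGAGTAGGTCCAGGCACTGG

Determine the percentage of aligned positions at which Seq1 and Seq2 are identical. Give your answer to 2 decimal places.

68.29%

Differing sites — 2:T/A; 8:C/A; 9:T/A; 10:T/G; 13:C/A; 15:C/A; 16:T/C; 20:A/T; 24:C/A; 25:C/G; 34:T/G; 38:G/C; 41:A/G.
28 of the 41 sites match, so the percent identity is 28/41 × 100 = 68.29%.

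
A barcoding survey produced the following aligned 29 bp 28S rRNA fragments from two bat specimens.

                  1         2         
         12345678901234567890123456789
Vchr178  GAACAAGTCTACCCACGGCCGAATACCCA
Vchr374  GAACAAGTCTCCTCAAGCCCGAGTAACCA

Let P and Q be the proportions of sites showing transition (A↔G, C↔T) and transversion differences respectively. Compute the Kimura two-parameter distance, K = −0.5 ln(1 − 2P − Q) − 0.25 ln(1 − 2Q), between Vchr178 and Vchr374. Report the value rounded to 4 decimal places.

The sequences differ at positions 11 (A/C, transversion), 13 (C/T, transition), 16 (C/A, transversion), 18 (G/C, transversion), 23 (A/G, transition), 26 (C/A, transversion).
Of the 6 differences, 2 transitions and 4 transversions over 29 sites: P = 2/29 = 0.068966, Q = 4/29 = 0.137931.
d = −0.5·ln(0.724137) − 0.25·ln(0.724138) = −0.5·(-0.322775) − 0.25·(-0.322773) = 0.2421.

0.2421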